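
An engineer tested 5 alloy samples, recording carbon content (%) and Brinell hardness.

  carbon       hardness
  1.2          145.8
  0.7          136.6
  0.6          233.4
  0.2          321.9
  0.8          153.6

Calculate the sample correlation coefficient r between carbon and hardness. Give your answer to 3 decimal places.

-0.841

n = 5, Σx = 3.5, Σy = 991.3, Σx² = 2.97, Σy² = 221605.33, Σxy = 597.88
nΣxy − ΣxΣy = 2989.4 − 3469.55 = -480.15
nΣx² − (Σx)² = 14.85 − 12.25 = 2.6; nΣy² − (Σy)² = 1108026.65 − 982675.69 = 125350.96
r = -480.15 / √(2.6 × 125350.96) = -480.15 / 570.8875 ≈ -0.841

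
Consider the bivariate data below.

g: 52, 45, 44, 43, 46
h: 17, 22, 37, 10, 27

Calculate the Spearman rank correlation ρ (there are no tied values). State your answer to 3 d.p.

Rank g: 5, 3, 2, 1, 4
Rank h: 2, 3, 5, 1, 4
d = rank(g) − rank(h): 3, 0, -3, 0, 0; Σd² = 18
ρ = 1 − 6Σd² / [n(n²−1)] = 1 − 6×18 / (5×24) = 1 − 108/120 ≈ 0.100

0.100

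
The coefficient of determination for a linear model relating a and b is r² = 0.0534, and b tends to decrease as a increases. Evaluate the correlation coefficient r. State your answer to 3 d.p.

|r| = √0.0534 = 0.231
The association is negative, so r = −0.231.

-0.231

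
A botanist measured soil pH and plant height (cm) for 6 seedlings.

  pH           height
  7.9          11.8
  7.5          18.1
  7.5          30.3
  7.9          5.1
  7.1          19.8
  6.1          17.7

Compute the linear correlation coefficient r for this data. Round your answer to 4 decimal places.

n = 6, Σx = 44, Σy = 102.8, Σx² = 324.94, Σy² = 2116.28, Σxy = 745.06
nΣxy − ΣxΣy = 4470.36 − 4523.2 = -52.84
nΣx² − (Σx)² = 1949.64 − 1936 = 13.64; nΣy² − (Σy)² = 12697.68 − 10567.84 = 2129.84
r = -52.84 / √(13.64 × 2129.84) = -52.84 / 170.4436 ≈ -0.3100

-0.3100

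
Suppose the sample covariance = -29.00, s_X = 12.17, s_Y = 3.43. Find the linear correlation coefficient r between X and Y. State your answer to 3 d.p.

r = Cov(X,Y) / (s_X · s_Y) = -29.00 / (12.17 × 3.43)
  = -29.00 / 41.7431 ≈ -0.695

-0.695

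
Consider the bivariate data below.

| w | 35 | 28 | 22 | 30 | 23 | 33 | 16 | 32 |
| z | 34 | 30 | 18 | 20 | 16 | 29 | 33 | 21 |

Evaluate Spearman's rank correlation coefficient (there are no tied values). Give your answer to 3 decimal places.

Rank w: 8, 4, 2, 5, 3, 7, 1, 6
Rank z: 8, 6, 2, 3, 1, 5, 7, 4
d = rank(w) − rank(z): 0, -2, 0, 2, 2, 2, -6, 2; Σd² = 56
ρ = 1 − 6Σd² / [n(n²−1)] = 1 − 6×56 / (8×63) = 1 − 336/504 ≈ 0.333

0.333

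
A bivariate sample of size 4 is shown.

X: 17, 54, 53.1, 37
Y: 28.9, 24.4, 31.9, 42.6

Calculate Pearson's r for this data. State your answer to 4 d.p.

-0.1690

n = 4, ΣX = 161.1, ΣY = 127.8, ΣX² = 7393.61, ΣY² = 4262.94, ΣXY = 5078.99
nΣXY − ΣXΣY = 20315.96 − 20588.58 = -272.62
nΣX² − (ΣX)² = 29574.44 − 25953.21 = 3621.23; nΣY² − (ΣY)² = 17051.76 − 16332.84 = 718.92
r = -272.62 / √(3621.23 × 718.92) = -272.62 / 1613.4977 ≈ -0.1690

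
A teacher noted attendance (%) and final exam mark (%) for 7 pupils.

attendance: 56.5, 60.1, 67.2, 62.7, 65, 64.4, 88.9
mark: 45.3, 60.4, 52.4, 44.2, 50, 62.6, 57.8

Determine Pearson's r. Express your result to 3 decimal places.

n = 7, Σx = 464.8, Σy = 372.7, Σx² = 31526.96, Σy² = 20159.25, Σxy = 24901.97
nΣxy − ΣxΣy = 174313.79 − 173230.96 = 1082.83
nΣx² − (Σx)² = 220688.72 − 216039.04 = 4649.68; nΣy² − (Σy)² = 141114.75 − 138905.29 = 2209.46
r = 1082.83 / √(4649.68 × 2209.46) = 1082.83 / 3205.1961 ≈ 0.338

0.338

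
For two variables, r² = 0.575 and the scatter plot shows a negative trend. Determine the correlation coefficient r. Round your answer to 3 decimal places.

|r| = √0.575 = 0.758
The association is negative, so r = −0.758.

-0.758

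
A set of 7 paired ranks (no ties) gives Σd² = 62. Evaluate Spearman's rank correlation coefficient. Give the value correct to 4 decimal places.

ρ = 1 − 6Σd² / [n(n²−1)] = 1 − 6×62 / (7×48)
  = 1 − 372/336 = 1 − 1.10714 ≈ -0.1071

-0.1071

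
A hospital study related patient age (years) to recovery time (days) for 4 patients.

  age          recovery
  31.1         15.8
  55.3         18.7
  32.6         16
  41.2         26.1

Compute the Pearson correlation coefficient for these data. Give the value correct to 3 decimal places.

0.340

n = 4, Σx = 160.2, Σy = 76.6, Σx² = 6785.5, Σy² = 1536.54, Σxy = 3122.41
nΣxy − ΣxΣy = 12489.64 − 12271.32 = 218.32
nΣx² − (Σx)² = 27142 − 25664.04 = 1477.96; nΣy² − (Σy)² = 6146.16 − 5867.56 = 278.6
r = 218.32 / √(1477.96 × 278.6) = 218.32 / 641.6850 ≈ 0.340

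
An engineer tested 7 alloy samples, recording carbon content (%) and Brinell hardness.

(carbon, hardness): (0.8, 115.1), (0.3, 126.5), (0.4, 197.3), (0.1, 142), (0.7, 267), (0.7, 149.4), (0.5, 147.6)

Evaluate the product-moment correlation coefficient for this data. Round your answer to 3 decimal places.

0.202

n = 7, Σx = 3.5, Σy = 1144.9, Σx² = 2.13, Σy² = 203736.67, Σxy = 588.43
nΣxy − ΣxΣy = 4119.01 − 4007.15 = 111.86
nΣx² − (Σx)² = 14.91 − 12.25 = 2.66; nΣy² − (Σy)² = 1426156.69 − 1310796.01 = 115360.68
r = 111.86 / √(2.66 × 115360.68) = 111.86 / 553.9489 ≈ 0.202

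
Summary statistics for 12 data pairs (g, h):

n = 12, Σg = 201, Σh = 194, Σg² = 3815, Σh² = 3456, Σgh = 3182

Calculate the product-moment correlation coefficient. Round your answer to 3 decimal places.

r = (nΣgh − ΣgΣh) / √[(nΣg² − (Σg)²)(nΣh² − (Σh)²)]
Numerator: 12×3182 − 201×194 = -810
Denominator: √[(45780 − 40401)(41472 − 37636)] = √[5379 × 3836] = 4542.4491
r = -810 / 4542.4491 ≈ -0.178

-0.178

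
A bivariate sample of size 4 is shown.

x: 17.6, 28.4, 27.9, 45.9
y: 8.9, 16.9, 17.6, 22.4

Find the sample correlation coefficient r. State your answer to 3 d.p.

n = 4, Σx = 119.8, Σy = 65.8, Σx² = 4001.54, Σy² = 1176.34, Σxy = 2155.8
nΣxy − ΣxΣy = 8623.2 − 7882.84 = 740.36
nΣx² − (Σx)² = 16006.16 − 14352.04 = 1654.12; nΣy² − (Σy)² = 4705.36 − 4329.64 = 375.72
r = 740.36 / √(1654.12 × 375.72) = 740.36 / 788.3438 ≈ 0.939

0.939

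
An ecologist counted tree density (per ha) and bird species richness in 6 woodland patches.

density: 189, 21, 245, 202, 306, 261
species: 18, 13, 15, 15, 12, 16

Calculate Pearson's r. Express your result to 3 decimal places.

0.068

n = 6, Σx = 1224, Σy = 89, Σx² = 298748, Σy² = 1343, Σxy = 18228
nΣxy − ΣxΣy = 109368 − 108936 = 432
nΣx² − (Σx)² = 1792488 − 1498176 = 294312; nΣy² − (Σy)² = 8058 − 7921 = 137
r = 432 / √(294312 × 137) = 432 / 6349.8617 ≈ 0.068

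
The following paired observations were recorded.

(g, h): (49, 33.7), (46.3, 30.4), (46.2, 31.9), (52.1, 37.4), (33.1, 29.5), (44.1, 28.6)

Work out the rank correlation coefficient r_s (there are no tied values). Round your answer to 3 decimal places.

0.886

Rank g: 5, 4, 3, 6, 1, 2
Rank h: 5, 3, 4, 6, 2, 1
d = rank(g) − rank(h): 0, 1, -1, 0, -1, 1; Σd² = 4
ρ = 1 − 6Σd² / [n(n²−1)] = 1 − 6×4 / (6×35) = 1 − 24/210 ≈ 0.886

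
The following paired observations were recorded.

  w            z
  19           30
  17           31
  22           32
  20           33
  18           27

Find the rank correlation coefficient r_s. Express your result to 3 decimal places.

0.600

Rank w: 3, 1, 5, 4, 2
Rank z: 2, 3, 4, 5, 1
d = rank(w) − rank(z): 1, -2, 1, -1, 1; Σd² = 8
ρ = 1 − 6Σd² / [n(n²−1)] = 1 − 6×8 / (5×24) = 1 − 48/120 ≈ 0.600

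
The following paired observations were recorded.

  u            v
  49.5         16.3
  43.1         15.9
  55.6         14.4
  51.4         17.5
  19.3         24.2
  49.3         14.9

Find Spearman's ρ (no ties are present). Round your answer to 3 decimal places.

Rank u: 4, 2, 6, 5, 1, 3
Rank v: 4, 3, 1, 5, 6, 2
d = rank(u) − rank(v): 0, -1, 5, 0, -5, 1; Σd² = 52
ρ = 1 − 6Σd² / [n(n²−1)] = 1 − 6×52 / (6×35) = 1 − 312/210 ≈ -0.486

-0.486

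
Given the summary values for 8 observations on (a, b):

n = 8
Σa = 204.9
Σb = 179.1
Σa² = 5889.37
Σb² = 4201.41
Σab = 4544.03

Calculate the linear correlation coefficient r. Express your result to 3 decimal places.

r = (nΣab − ΣaΣb) / √[(nΣa² − (Σa)²)(nΣb² − (Σb)²)]
Numerator: 8×4544.03 − 204.9×179.1 = -345.35
Denominator: √[(47114.96 − 41984.01)(33611.28 − 32076.81)] = √[5130.95 × 1534.47] = 2805.9381
r = -345.35 / 2805.9381 ≈ -0.123

-0.123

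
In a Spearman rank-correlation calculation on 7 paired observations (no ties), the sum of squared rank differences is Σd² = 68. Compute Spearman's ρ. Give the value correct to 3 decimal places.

-0.214

ρ = 1 − 6Σd² / [n(n²−1)] = 1 − 6×68 / (7×48)
  = 1 − 408/336 = 1 − 1.2143 ≈ -0.214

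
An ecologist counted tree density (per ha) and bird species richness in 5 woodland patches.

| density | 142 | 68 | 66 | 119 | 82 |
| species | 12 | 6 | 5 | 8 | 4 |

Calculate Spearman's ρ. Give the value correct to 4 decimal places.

Rank density: 5, 2, 1, 4, 3
Rank species: 5, 3, 2, 4, 1
d = rank(density) − rank(species): 0, -1, -1, 0, 2; Σd² = 6
ρ = 1 − 6Σd² / [n(n²−1)] = 1 − 6×6 / (5×24) = 1 − 36/120 ≈ 0.7000

0.7000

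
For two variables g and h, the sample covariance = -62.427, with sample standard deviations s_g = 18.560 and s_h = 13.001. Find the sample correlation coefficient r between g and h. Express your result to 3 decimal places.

-0.259

r = Cov(g,h) / (s_g · s_h) = -62.427 / (18.560 × 13.001)
  = -62.427 / 241.2986 ≈ -0.259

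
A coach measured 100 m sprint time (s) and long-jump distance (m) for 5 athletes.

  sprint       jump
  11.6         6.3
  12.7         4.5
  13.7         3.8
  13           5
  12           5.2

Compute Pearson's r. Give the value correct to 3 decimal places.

-0.912

n = 5, Σx = 63, Σy = 24.8, Σx² = 796.54, Σy² = 126.42, Σxy = 309.69
nΣxy − ΣxΣy = 1548.45 − 1562.4 = -13.95
nΣx² − (Σx)² = 3982.7 − 3969 = 13.7; nΣy² − (Σy)² = 632.1 − 615.04 = 17.06
r = -13.95 / √(13.7 × 17.06) = -13.95 / 15.2880 ≈ -0.912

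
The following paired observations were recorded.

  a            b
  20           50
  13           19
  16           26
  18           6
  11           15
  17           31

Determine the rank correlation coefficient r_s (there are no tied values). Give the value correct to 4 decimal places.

0.4286

Rank a: 6, 2, 3, 5, 1, 4
Rank b: 6, 3, 4, 1, 2, 5
d = rank(a) − rank(b): 0, -1, -1, 4, -1, -1; Σd² = 20
ρ = 1 − 6Σd² / [n(n²−1)] = 1 − 6×20 / (6×35) = 1 − 120/210 ≈ 0.4286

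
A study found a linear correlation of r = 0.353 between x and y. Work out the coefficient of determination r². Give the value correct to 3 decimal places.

0.125

r² = (0.353)² = 0.125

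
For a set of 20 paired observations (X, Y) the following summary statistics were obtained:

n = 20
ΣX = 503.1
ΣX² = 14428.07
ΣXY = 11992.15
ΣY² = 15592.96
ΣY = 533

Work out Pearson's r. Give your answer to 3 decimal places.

-0.902

r = (nΣXY − ΣXΣY) / √[(nΣX² − (ΣX)²)(nΣY² − (ΣY)²)]
Numerator: 20×11992.15 − 503.1×533 = -28309.3
Denominator: √[(288561.4 − 253109.61)(311859.2 − 284089)] = √[35451.79 × 27770.2] = 31376.7955
r = -28309.3 / 31376.7955 ≈ -0.902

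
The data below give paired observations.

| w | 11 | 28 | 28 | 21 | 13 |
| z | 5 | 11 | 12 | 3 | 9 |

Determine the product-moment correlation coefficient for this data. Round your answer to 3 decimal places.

n = 5, Σw = 101, Σz = 40, Σw² = 2299, Σz² = 380, Σwz = 879
nΣwz − ΣwΣz = 4395 − 4040 = 355
nΣw² − (Σw)² = 11495 − 10201 = 1294; nΣz² − (Σz)² = 1900 − 1600 = 300
r = 355 / √(1294 × 300) = 355 / 623.0570 ≈ 0.570

0.570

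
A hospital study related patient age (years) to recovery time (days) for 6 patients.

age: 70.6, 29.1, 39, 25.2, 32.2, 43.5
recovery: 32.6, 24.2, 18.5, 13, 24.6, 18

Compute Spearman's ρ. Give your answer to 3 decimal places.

Rank age: 6, 2, 4, 1, 3, 5
Rank recovery: 6, 4, 3, 1, 5, 2
d = rank(age) − rank(recovery): 0, -2, 1, 0, -2, 3; Σd² = 18
ρ = 1 − 6Σd² / [n(n²−1)] = 1 − 6×18 / (6×35) = 1 − 108/210 ≈ 0.486

0.486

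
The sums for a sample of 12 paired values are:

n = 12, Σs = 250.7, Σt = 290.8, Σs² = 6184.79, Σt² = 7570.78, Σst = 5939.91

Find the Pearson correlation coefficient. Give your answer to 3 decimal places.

-0.192

r = (nΣst − ΣsΣt) / √[(nΣs² − (Σs)²)(nΣt² − (Σt)²)]
Numerator: 12×5939.91 − 250.7×290.8 = -1624.64
Denominator: √[(74217.48 − 62850.49)(90849.36 − 84564.64)] = √[11366.99 × 6284.72] = 8452.1210
r = -1624.64 / 8452.1210 ≈ -0.192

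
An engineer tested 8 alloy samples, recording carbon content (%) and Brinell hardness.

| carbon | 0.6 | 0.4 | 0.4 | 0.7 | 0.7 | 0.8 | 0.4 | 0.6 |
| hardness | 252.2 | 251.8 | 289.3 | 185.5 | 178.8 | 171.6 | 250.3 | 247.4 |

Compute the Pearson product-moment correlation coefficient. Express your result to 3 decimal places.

n = 8, Σx = 4.6, Σy = 1826.9, Σx² = 2.82, Σy² = 430385.67, Σxy = 1008.61
nΣxy − ΣxΣy = 8068.88 − 8403.74 = -334.86
nΣx² − (Σx)² = 22.56 − 21.16 = 1.4; nΣy² − (Σy)² = 3443085.36 − 3337563.61 = 105521.75
r = -334.86 / √(1.4 × 105521.75) = -334.86 / 384.3572 ≈ -0.871

-0.871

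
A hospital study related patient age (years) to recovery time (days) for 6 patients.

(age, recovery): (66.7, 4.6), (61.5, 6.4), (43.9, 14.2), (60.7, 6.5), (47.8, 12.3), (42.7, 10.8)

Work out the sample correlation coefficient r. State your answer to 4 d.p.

-0.9391

n = 6, Σx = 323.3, Σy = 54.8, Σx² = 17950.97, Σy² = 573.94, Σxy = 2767.45
nΣxy − ΣxΣy = 16604.7 − 17716.84 = -1112.14
nΣx² − (Σx)² = 107705.82 − 104522.89 = 3182.93; nΣy² − (Σy)² = 3443.64 − 3003.04 = 440.6
r = -1112.14 / √(3182.93 × 440.6) = -1112.14 / 1184.2293 ≈ -0.9391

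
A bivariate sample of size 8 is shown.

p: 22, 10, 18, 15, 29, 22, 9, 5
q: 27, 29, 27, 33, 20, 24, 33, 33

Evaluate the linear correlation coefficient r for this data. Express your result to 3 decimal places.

-0.891

n = 8, Σp = 130, Σq = 226, Σp² = 2564, Σq² = 6542, Σpq = 3435
nΣpq − ΣpΣq = 27480 − 29380 = -1900
nΣp² − (Σp)² = 20512 − 16900 = 3612; nΣq² − (Σq)² = 52336 − 51076 = 1260
r = -1900 / √(3612 × 1260) = -1900 / 2133.3354 ≈ -0.891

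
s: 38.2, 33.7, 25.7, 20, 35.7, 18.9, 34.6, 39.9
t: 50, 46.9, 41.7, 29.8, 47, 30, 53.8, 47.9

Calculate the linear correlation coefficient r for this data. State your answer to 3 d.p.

n = 8, Σs = 246.7, Σt = 347.1, Σs² = 8076.29, Σt² = 15624.39, Σst = 11175.81
nΣst − ΣsΣt = 89406.48 − 85629.57 = 3776.91
nΣs² − (Σs)² = 64610.32 − 60860.89 = 3749.43; nΣt² − (Σt)² = 124995.12 − 120478.41 = 4516.71
r = 3776.91 / √(3749.43 × 4516.71) = 3776.91 / 4115.2264 ≈ 0.918

0.918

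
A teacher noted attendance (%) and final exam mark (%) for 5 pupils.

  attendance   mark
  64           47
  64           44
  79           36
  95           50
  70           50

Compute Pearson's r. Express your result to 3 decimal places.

0.096

n = 5, Σx = 372, Σy = 227, Σx² = 28358, Σy² = 10441, Σxy = 16918
nΣxy − ΣxΣy = 84590 − 84444 = 146
nΣx² − (Σx)² = 141790 − 138384 = 3406; nΣy² − (Σy)² = 52205 − 51529 = 676
r = 146 / √(3406 × 676) = 146 / 1517.3846 ≈ 0.096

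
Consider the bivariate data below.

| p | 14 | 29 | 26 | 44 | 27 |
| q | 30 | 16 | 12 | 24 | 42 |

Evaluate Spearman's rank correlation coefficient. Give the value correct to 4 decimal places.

Rank p: 1, 4, 2, 5, 3
Rank q: 4, 2, 1, 3, 5
d = rank(p) − rank(q): -3, 2, 1, 2, -2; Σd² = 22
ρ = 1 − 6Σd² / [n(n²−1)] = 1 − 6×22 / (5×24) = 1 − 132/120 ≈ -0.1000

-0.1000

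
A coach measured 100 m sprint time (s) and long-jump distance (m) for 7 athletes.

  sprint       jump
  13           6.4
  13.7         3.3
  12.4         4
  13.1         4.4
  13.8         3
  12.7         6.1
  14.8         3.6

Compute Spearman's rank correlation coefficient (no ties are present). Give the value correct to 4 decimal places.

Rank sprint: 3, 5, 1, 4, 6, 2, 7
Rank jump: 7, 2, 4, 5, 1, 6, 3
d = rank(sprint) − rank(jump): -4, 3, -3, -1, 5, -4, 4; Σd² = 92
ρ = 1 − 6Σd² / [n(n²−1)] = 1 − 6×92 / (7×48) = 1 − 552/336 ≈ -0.6429

-0.6429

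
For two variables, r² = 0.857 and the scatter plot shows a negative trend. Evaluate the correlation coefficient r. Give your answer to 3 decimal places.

-0.926

|r| = √0.857 = 0.926
The association is negative, so r = −0.926.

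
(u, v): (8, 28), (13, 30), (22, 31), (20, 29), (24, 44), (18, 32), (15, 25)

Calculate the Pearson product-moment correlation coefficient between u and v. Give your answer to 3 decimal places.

n = 7, Σu = 120, Σv = 219, Σu² = 2242, Σv² = 7071, Σuv = 3883
nΣuv − ΣuΣv = 27181 − 26280 = 901
nΣu² − (Σu)² = 15694 − 14400 = 1294; nΣv² − (Σv)² = 49497 − 47961 = 1536
r = 901 / √(1294 × 1536) = 901 / 1409.8170 ≈ 0.639

0.639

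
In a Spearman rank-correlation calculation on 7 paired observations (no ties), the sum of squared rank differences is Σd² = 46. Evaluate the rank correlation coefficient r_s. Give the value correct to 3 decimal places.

0.179

ρ = 1 − 6Σd² / [n(n²−1)] = 1 − 6×46 / (7×48)
  = 1 − 276/336 = 1 − 0.8214 ≈ 0.179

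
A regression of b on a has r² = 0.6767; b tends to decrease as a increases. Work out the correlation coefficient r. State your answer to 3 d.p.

-0.823

|r| = √0.6767 = 0.823
The association is negative, so r = −0.823.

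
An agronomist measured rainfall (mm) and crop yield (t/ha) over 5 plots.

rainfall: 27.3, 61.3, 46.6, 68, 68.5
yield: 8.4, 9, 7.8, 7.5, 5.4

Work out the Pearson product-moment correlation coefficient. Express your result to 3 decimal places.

-0.479

n = 5, Σx = 271.7, Σy = 38.1, Σx² = 15990.79, Σy² = 297.81, Σxy = 2024.4
nΣxy − ΣxΣy = 10122 − 10351.77 = -229.77
nΣx² − (Σx)² = 79953.95 − 73820.89 = 6133.06; nΣy² − (Σy)² = 1489.05 − 1451.61 = 37.44
r = -229.77 / √(6133.06 × 37.44) = -229.77 / 479.1887 ≈ -0.479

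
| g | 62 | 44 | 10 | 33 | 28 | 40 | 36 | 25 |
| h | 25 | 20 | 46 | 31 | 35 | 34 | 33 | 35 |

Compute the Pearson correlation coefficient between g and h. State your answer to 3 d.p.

-0.839

n = 8, Σg = 278, Σh = 259, Σg² = 11274, Σh² = 8797, Σgh = 8316
nΣgh − ΣgΣh = 66528 − 72002 = -5474
nΣg² − (Σg)² = 90192 − 77284 = 12908; nΣh² − (Σh)² = 70376 − 67081 = 3295
r = -5474 / √(12908 × 3295) = -5474 / 6521.6455 ≈ -0.839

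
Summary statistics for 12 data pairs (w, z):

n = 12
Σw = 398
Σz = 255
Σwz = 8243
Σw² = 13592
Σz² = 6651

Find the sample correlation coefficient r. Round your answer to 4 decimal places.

-0.3088

r = (nΣwz − ΣwΣz) / √[(nΣw² − (Σw)²)(nΣz² − (Σz)²)]
Numerator: 12×8243 − 398×255 = -2574
Denominator: √[(163104 − 158404)(79812 − 65025)] = √[4700 × 14787] = 8336.6000
r = -2574 / 8336.6000 ≈ -0.3088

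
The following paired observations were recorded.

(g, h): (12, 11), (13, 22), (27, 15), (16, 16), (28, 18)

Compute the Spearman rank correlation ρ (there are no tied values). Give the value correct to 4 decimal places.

Rank g: 1, 2, 4, 3, 5
Rank h: 1, 5, 2, 3, 4
d = rank(g) − rank(h): 0, -3, 2, 0, 1; Σd² = 14
ρ = 1 − 6Σd² / [n(n²−1)] = 1 − 6×14 / (5×24) = 1 − 84/120 ≈ 0.3000

0.3000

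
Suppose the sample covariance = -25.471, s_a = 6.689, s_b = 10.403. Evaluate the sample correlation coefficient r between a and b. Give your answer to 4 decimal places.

-0.3660

r = Cov(a,b) / (s_a · s_b) = -25.471 / (6.689 × 10.403)
  = -25.471 / 69.5857 ≈ -0.3660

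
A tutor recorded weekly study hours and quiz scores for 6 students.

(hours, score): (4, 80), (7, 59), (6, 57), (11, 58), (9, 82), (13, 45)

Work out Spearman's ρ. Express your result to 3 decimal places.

-0.429

Rank hours: 1, 3, 2, 5, 4, 6
Rank score: 5, 4, 2, 3, 6, 1
d = rank(hours) − rank(score): -4, -1, 0, 2, -2, 5; Σd² = 50
ρ = 1 − 6Σd² / [n(n²−1)] = 1 − 6×50 / (6×35) = 1 − 300/210 ≈ -0.429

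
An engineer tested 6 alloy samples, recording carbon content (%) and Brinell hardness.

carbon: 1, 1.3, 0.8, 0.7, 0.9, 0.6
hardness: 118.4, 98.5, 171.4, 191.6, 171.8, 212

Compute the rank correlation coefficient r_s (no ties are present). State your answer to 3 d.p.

Rank carbon: 5, 6, 3, 2, 4, 1
Rank hardness: 2, 1, 3, 5, 4, 6
d = rank(carbon) − rank(hardness): 3, 5, 0, -3, 0, -5; Σd² = 68
ρ = 1 − 6Σd² / [n(n²−1)] = 1 − 6×68 / (6×35) = 1 − 408/210 ≈ -0.943

-0.943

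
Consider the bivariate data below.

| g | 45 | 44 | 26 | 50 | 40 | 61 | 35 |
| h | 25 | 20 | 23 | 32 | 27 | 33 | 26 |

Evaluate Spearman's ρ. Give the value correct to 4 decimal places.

0.6071

Rank g: 5, 4, 1, 6, 3, 7, 2
Rank h: 3, 1, 2, 6, 5, 7, 4
d = rank(g) − rank(h): 2, 3, -1, 0, -2, 0, -2; Σd² = 22
ρ = 1 − 6Σd² / [n(n²−1)] = 1 − 6×22 / (7×48) = 1 − 132/336 ≈ 0.6071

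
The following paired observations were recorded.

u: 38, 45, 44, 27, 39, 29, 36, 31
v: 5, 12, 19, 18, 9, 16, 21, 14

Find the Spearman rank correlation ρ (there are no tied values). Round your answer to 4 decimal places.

Rank u: 5, 8, 7, 1, 6, 2, 4, 3
Rank v: 1, 3, 7, 6, 2, 5, 8, 4
d = rank(u) − rank(v): 4, 5, 0, -5, 4, -3, -4, -1; Σd² = 108
ρ = 1 − 6Σd² / [n(n²−1)] = 1 − 6×108 / (8×63) = 1 − 648/504 ≈ -0.2857

-0.2857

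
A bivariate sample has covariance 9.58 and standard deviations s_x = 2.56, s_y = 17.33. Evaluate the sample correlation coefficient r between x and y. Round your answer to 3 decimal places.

0.216

r = Cov(x,y) / (s_x · s_y) = 9.58 / (2.56 × 17.33)
  = 9.58 / 44.3648 ≈ 0.216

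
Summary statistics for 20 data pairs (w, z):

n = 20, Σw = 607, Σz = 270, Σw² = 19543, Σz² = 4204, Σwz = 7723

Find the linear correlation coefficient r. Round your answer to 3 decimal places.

r = (nΣwz − ΣwΣz) / √[(nΣw² − (Σw)²)(nΣz² − (Σz)²)]
Numerator: 20×7723 − 607×270 = -9430
Denominator: √[(390860 − 368449)(84080 − 72900)] = √[22411 × 11180] = 15828.9286
r = -9430 / 15828.9286 ≈ -0.596

-0.596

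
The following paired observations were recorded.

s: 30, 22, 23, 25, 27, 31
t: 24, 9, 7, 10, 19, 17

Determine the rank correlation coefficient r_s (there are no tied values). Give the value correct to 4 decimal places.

0.7714

Rank s: 5, 1, 2, 3, 4, 6
Rank t: 6, 2, 1, 3, 5, 4
d = rank(s) − rank(t): -1, -1, 1, 0, -1, 2; Σd² = 8
ρ = 1 − 6Σd² / [n(n²−1)] = 1 − 6×8 / (6×35) = 1 − 48/210 ≈ 0.7714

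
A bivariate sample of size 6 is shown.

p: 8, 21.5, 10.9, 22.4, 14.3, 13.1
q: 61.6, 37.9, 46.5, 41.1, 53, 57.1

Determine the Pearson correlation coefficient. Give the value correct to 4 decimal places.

-0.8463

n = 6, Σp = 90.2, Σq = 297.2, Σp² = 1522.92, Σq² = 15151.84, Σpq = 4241.05
nΣpq − ΣpΣq = 25446.3 − 26807.44 = -1361.14
nΣp² − (Σp)² = 9137.52 − 8136.04 = 1001.48; nΣq² − (Σq)² = 90911.04 − 88327.84 = 2583.2
r = -1361.14 / √(1001.48 × 2583.2) = -1361.14 / 1608.4226 ≈ -0.8463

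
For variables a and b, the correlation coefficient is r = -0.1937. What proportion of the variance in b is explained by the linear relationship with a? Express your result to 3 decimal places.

r² = (-0.1937)² = 0.038

0.038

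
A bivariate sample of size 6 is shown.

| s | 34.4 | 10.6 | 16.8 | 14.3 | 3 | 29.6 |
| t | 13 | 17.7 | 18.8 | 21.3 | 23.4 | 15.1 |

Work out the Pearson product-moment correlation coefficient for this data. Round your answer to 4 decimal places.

n = 6, Σs = 108.7, Σt = 109.3, Σs² = 2667.61, Σt² = 2064.99, Σst = 1772.41
nΣst − ΣsΣt = 10634.46 − 11880.91 = -1246.45
nΣs² − (Σs)² = 16005.66 − 11815.69 = 4189.97; nΣt² − (Σt)² = 12389.94 − 11946.49 = 443.45
r = -1246.45 / √(4189.97 × 443.45) = -1246.45 / 1363.1002 ≈ -0.9144

-0.9144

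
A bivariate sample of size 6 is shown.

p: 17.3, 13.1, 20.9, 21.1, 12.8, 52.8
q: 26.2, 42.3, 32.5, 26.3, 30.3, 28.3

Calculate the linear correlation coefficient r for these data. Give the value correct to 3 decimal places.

-0.334

n = 6, Σp = 138, Σq = 185.9, Σp² = 4304.6, Σq² = 5942.65, Σpq = 4123.65
nΣpq − ΣpΣq = 24741.9 − 25654.2 = -912.3
nΣp² − (Σp)² = 25827.6 − 19044 = 6783.6; nΣq² − (Σq)² = 35655.9 − 34558.81 = 1097.09
r = -912.3 / √(6783.6 × 1097.09) = -912.3 / 2728.0432 ≈ -0.334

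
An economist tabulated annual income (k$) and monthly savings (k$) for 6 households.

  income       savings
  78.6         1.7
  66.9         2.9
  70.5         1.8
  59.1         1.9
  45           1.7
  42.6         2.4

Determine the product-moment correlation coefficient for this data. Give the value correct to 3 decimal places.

-0.116

n = 6, Σx = 362.7, Σy = 12.4, Σx² = 22956.39, Σy² = 26.8, Σxy = 745.56
nΣxy − ΣxΣy = 4473.36 − 4497.48 = -24.12
nΣx² − (Σx)² = 137738.34 − 131551.29 = 6187.05; nΣy² − (Σy)² = 160.8 − 153.76 = 7.04
r = -24.12 / √(6187.05 × 7.04) = -24.12 / 208.7027 ≈ -0.116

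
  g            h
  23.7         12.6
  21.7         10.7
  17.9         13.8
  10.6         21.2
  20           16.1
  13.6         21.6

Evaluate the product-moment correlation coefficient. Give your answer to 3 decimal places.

n = 6, Σg = 107.5, Σh = 96, Σg² = 2050.31, Σh² = 1638.9, Σgh = 1618.31
nΣgh − ΣgΣh = 9709.86 − 10320 = -610.14
nΣg² − (Σg)² = 12301.86 − 11556.25 = 745.61; nΣh² − (Σh)² = 9833.4 − 9216 = 617.4
r = -610.14 / √(745.61 × 617.4) = -610.14 / 678.4833 ≈ -0.899

-0.899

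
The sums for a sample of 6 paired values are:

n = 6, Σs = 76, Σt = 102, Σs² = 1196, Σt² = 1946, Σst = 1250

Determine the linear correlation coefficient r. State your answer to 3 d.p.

r = (nΣst − ΣsΣt) / √[(nΣs² − (Σs)²)(nΣt² − (Σt)²)]
Numerator: 6×1250 − 76×102 = -252
Denominator: √[(7176 − 5776)(11676 − 10404)] = √[1400 × 1272] = 1334.4662
r = -252 / 1334.4662 ≈ -0.189

-0.189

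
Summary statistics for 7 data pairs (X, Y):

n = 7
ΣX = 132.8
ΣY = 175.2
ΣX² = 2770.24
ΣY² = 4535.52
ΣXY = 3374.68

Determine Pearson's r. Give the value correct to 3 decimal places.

0.262

r = (nΣXY − ΣXΣY) / √[(nΣX² − (ΣX)²)(nΣY² − (ΣY)²)]
Numerator: 7×3374.68 − 132.8×175.2 = 356.2
Denominator: √[(19391.68 − 17635.84)(31748.64 − 30695.04)] = √[1755.84 × 1053.6] = 1360.1298
r = 356.2 / 1360.1298 ≈ 0.262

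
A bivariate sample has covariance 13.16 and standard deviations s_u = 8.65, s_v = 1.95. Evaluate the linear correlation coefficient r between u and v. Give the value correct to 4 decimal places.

0.7802

r = Cov(u,v) / (s_u · s_v) = 13.16 / (8.65 × 1.95)
  = 13.16 / 16.8675 ≈ 0.7802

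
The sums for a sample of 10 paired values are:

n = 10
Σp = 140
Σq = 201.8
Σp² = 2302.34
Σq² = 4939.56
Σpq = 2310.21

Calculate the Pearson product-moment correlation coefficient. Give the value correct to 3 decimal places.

-0.945

r = (nΣpq − ΣpΣq) / √[(nΣp² − (Σp)²)(nΣq² − (Σq)²)]
Numerator: 10×2310.21 − 140×201.8 = -5149.9
Denominator: √[(23023.4 − 19600)(49395.6 − 40723.24)] = √[3423.4 × 8672.36] = 5448.7574
r = -5149.9 / 5448.7574 ≈ -0.945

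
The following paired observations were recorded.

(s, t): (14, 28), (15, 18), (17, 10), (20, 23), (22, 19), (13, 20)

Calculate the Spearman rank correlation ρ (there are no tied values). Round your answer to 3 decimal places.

Rank s: 2, 3, 4, 5, 6, 1
Rank t: 6, 2, 1, 5, 3, 4
d = rank(s) − rank(t): -4, 1, 3, 0, 3, -3; Σd² = 44
ρ = 1 − 6Σd² / [n(n²−1)] = 1 − 6×44 / (6×35) = 1 − 264/210 ≈ -0.257

-0.257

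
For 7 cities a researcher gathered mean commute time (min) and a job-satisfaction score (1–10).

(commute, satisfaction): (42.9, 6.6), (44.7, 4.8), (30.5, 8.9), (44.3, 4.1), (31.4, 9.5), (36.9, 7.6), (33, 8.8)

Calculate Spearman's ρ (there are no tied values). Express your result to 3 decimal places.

Rank commute: 5, 7, 1, 6, 2, 4, 3
Rank satisfaction: 3, 2, 6, 1, 7, 4, 5
d = rank(commute) − rank(satisfaction): 2, 5, -5, 5, -5, 0, -2; Σd² = 108
ρ = 1 − 6Σd² / [n(n²−1)] = 1 − 6×108 / (7×48) = 1 − 648/336 ≈ -0.929

-0.929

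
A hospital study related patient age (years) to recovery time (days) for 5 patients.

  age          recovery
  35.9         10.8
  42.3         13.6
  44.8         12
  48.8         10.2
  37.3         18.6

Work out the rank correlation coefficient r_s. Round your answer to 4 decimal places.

Rank age: 1, 3, 4, 5, 2
Rank recovery: 2, 4, 3, 1, 5
d = rank(age) − rank(recovery): -1, -1, 1, 4, -3; Σd² = 28
ρ = 1 − 6Σd² / [n(n²−1)] = 1 − 6×28 / (5×24) = 1 − 168/120 ≈ -0.4000

-0.4000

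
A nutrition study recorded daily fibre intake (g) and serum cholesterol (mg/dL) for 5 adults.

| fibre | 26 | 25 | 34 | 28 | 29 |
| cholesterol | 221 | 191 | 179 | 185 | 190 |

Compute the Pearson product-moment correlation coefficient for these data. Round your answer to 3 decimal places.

-0.603

n = 5, Σx = 142, Σy = 966, Σx² = 4082, Σy² = 187688, Σxy = 27297
nΣxy − ΣxΣy = 136485 − 137172 = -687
nΣx² − (Σx)² = 20410 − 20164 = 246; nΣy² − (Σy)² = 938440 − 933156 = 5284
r = -687 / √(246 × 5284) = -687 / 1140.1158 ≈ -0.603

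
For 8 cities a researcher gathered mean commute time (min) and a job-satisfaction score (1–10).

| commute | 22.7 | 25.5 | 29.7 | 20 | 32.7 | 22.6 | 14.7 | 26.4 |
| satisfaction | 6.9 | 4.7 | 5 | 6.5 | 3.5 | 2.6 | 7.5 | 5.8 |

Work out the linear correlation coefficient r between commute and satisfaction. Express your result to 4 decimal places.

-0.6096

n = 8, Σx = 194.3, Σy = 42.5, Σx² = 4940.73, Σy² = 245.85, Σxy = 991.56
nΣxy − ΣxΣy = 7932.48 − 8257.75 = -325.27
nΣx² − (Σx)² = 39525.84 − 37752.49 = 1773.35; nΣy² − (Σy)² = 1966.8 − 1806.25 = 160.55
r = -325.27 / √(1773.35 × 160.55) = -325.27 / 533.5835 ≈ -0.6096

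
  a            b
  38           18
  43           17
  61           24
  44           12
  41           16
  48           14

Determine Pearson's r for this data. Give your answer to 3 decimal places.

n = 6, Σa = 275, Σb = 101, Σa² = 12935, Σb² = 1785, Σab = 4735
nΣab − ΣaΣb = 28410 − 27775 = 635
nΣa² − (Σa)² = 77610 − 75625 = 1985; nΣb² − (Σb)² = 10710 − 10201 = 509
r = 635 / √(1985 × 509) = 635 / 1005.1691 ≈ 0.632

0.632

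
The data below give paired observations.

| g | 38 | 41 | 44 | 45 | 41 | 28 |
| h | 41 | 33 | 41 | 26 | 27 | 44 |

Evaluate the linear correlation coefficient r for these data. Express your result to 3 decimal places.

-0.628

n = 6, Σg = 237, Σh = 212, Σg² = 9551, Σh² = 7792, Σgh = 8224
nΣgh − ΣgΣh = 49344 − 50244 = -900
nΣg² − (Σg)² = 57306 − 56169 = 1137; nΣh² − (Σh)² = 46752 − 44944 = 1808
r = -900 / √(1137 × 1808) = -900 / 1433.7699 ≈ -0.628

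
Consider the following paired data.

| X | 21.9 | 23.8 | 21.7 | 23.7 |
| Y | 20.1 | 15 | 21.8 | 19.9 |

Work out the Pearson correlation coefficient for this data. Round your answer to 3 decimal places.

n = 4, ΣX = 91.1, ΣY = 76.8, ΣX² = 2078.63, ΣY² = 1500.26, ΣXY = 1741.88
nΣXY − ΣXΣY = 6967.52 − 6996.48 = -28.96
nΣX² − (ΣX)² = 8314.52 − 8299.21 = 15.31; nΣY² − (ΣY)² = 6001.04 − 5898.24 = 102.8
r = -28.96 / √(15.31 × 102.8) = -28.96 / 39.6720 ≈ -0.730

-0.730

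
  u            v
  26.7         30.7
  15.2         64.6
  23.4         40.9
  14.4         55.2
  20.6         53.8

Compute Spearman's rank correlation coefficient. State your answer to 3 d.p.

Rank u: 5, 2, 4, 1, 3
Rank v: 1, 5, 2, 4, 3
d = rank(u) − rank(v): 4, -3, 2, -3, 0; Σd² = 38
ρ = 1 − 6Σd² / [n(n²−1)] = 1 − 6×38 / (5×24) = 1 − 228/120 ≈ -0.900

-0.900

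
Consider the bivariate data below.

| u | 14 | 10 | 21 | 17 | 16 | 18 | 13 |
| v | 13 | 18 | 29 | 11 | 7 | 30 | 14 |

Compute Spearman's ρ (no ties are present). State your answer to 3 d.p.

0.286

Rank u: 3, 1, 7, 5, 4, 6, 2
Rank v: 3, 5, 6, 2, 1, 7, 4
d = rank(u) − rank(v): 0, -4, 1, 3, 3, -1, -2; Σd² = 40
ρ = 1 − 6Σd² / [n(n²−1)] = 1 − 6×40 / (7×48) = 1 − 240/336 ≈ 0.286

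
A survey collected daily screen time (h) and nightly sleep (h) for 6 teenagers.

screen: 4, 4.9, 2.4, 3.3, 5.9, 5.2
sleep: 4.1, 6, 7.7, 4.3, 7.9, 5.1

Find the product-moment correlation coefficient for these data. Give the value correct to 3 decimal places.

0.117

n = 6, Σx = 25.7, Σy = 35.1, Σx² = 118.51, Σy² = 219.01, Σxy = 151.6
nΣxy − ΣxΣy = 909.6 − 902.07 = 7.53
nΣx² − (Σx)² = 711.06 − 660.49 = 50.57; nΣy² − (Σy)² = 1314.06 − 1232.01 = 82.05
r = 7.53 / √(50.57 × 82.05) = 7.53 / 64.4148 ≈ 0.117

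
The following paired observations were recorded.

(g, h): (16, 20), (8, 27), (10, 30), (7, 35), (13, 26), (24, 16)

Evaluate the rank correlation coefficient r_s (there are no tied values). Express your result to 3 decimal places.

-0.943

Rank g: 5, 2, 3, 1, 4, 6
Rank h: 2, 4, 5, 6, 3, 1
d = rank(g) − rank(h): 3, -2, -2, -5, 1, 5; Σd² = 68
ρ = 1 − 6Σd² / [n(n²−1)] = 1 − 6×68 / (6×35) = 1 − 408/210 ≈ -0.943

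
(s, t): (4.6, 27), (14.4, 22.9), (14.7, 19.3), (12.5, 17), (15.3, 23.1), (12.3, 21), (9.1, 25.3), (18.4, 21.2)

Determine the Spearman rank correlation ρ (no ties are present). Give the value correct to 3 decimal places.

-0.381

Rank s: 1, 5, 6, 4, 7, 3, 2, 8
Rank t: 8, 5, 2, 1, 6, 3, 7, 4
d = rank(s) − rank(t): -7, 0, 4, 3, 1, 0, -5, 4; Σd² = 116
ρ = 1 − 6Σd² / [n(n²−1)] = 1 − 6×116 / (8×63) = 1 − 696/504 ≈ -0.381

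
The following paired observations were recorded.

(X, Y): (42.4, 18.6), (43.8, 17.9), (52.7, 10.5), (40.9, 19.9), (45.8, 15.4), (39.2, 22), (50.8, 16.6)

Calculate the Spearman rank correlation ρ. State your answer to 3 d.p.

Rank X: 3, 4, 7, 2, 5, 1, 6
Rank Y: 5, 4, 1, 6, 2, 7, 3
d = rank(X) − rank(Y): -2, 0, 6, -4, 3, -6, 3; Σd² = 110
ρ = 1 − 6Σd² / [n(n²−1)] = 1 − 6×110 / (7×48) = 1 − 660/336 ≈ -0.964

-0.964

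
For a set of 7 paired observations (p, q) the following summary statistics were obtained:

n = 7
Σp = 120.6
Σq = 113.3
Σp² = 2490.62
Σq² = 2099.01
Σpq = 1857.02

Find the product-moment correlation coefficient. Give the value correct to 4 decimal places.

-0.2871

r = (nΣpq − ΣpΣq) / √[(nΣp² − (Σp)²)(nΣq² − (Σq)²)]
Numerator: 7×1857.02 − 120.6×113.3 = -664.84
Denominator: √[(17434.34 − 14544.36)(14693.07 − 12836.89)] = √[2889.98 × 1856.18] = 2316.1008
r = -664.84 / 2316.1008 ≈ -0.2871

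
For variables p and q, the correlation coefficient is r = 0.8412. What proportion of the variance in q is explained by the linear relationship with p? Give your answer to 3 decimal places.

0.708

r² = (0.8412)² = 0.708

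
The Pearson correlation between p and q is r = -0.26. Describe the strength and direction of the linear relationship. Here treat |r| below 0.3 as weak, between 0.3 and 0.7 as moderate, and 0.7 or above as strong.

r = -0.26 < 0 so the relationship is negative.
|r| = 0.26, which falls in the weak range.

weak negative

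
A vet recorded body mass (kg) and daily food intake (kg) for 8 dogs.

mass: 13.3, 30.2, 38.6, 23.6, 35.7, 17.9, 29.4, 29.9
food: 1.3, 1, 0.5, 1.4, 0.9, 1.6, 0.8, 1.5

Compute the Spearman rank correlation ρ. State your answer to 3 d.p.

-0.643

Rank mass: 1, 6, 8, 3, 7, 2, 4, 5
Rank food: 5, 4, 1, 6, 3, 8, 2, 7
d = rank(mass) − rank(food): -4, 2, 7, -3, 4, -6, 2, -2; Σd² = 138
ρ = 1 − 6Σd² / [n(n²−1)] = 1 − 6×138 / (8×63) = 1 − 828/504 ≈ -0.643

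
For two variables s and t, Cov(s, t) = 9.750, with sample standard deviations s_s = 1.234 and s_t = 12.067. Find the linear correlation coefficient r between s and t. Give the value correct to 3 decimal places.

r = Cov(s,t) / (s_s · s_t) = 9.750 / (1.234 × 12.067)
  = 9.750 / 14.8907 ≈ 0.655

0.655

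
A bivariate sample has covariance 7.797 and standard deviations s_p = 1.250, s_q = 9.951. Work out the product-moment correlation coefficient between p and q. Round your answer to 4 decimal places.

0.6268

r = Cov(p,q) / (s_p · s_q) = 7.797 / (1.250 × 9.951)
  = 7.797 / 12.4388 ≈ 0.6268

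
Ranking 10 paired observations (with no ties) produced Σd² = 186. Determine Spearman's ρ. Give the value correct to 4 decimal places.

-0.1273

ρ = 1 − 6Σd² / [n(n²−1)] = 1 − 6×186 / (10×99)
  = 1 − 1116/990 = 1 − 1.12727 ≈ -0.1273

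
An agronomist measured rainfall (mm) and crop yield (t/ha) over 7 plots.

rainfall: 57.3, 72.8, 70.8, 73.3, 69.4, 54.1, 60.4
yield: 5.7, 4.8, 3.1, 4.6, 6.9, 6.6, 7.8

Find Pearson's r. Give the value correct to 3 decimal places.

-0.591

n = 7, Σx = 458.1, Σy = 39.5, Σx² = 30359.99, Σy² = 238.31, Σxy = 2539.75
nΣxy − ΣxΣy = 17778.25 − 18094.95 = -316.7
nΣx² − (Σx)² = 212519.93 − 209855.61 = 2664.32; nΣy² − (Σy)² = 1668.17 − 1560.25 = 107.92
r = -316.7 / √(2664.32 × 107.92) = -316.7 / 536.2214 ≈ -0.591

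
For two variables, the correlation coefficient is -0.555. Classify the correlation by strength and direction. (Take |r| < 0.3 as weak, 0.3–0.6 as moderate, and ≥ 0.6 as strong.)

moderate negative

r = -0.555 < 0 so the relationship is negative.
|r| = 0.555, which falls in the moderate range.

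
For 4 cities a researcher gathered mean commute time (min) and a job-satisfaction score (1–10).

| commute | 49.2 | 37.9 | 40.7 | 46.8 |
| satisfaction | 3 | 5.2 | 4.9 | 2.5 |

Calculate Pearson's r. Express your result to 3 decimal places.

n = 4, Σx = 174.6, Σy = 15.6, Σx² = 7703.78, Σy² = 66.3, Σxy = 661.11
nΣxy − ΣxΣy = 2644.44 − 2723.76 = -79.32
nΣx² − (Σx)² = 30815.12 − 30485.16 = 329.96; nΣy² − (Σy)² = 265.2 − 243.36 = 21.84
r = -79.32 / √(329.96 × 21.84) = -79.32 / 84.8901 ≈ -0.934

-0.934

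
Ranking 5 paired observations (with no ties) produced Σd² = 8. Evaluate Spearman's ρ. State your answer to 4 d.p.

ρ = 1 − 6Σd² / [n(n²−1)] = 1 − 6×8 / (5×24)
  = 1 − 48/120 = 1 − 0.40000 ≈ 0.6000

0.6000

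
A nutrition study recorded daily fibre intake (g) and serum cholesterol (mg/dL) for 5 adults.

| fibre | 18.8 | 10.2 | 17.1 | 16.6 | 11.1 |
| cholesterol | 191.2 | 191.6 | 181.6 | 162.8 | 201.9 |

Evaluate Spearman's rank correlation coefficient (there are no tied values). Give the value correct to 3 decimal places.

-0.500

Rank fibre: 5, 1, 4, 3, 2
Rank cholesterol: 3, 4, 2, 1, 5
d = rank(fibre) − rank(cholesterol): 2, -3, 2, 2, -3; Σd² = 30
ρ = 1 − 6Σd² / [n(n²−1)] = 1 − 6×30 / (5×24) = 1 − 180/120 ≈ -0.500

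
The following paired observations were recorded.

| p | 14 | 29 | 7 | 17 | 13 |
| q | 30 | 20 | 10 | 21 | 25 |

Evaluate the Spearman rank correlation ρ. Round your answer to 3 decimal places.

Rank p: 3, 5, 1, 4, 2
Rank q: 5, 2, 1, 3, 4
d = rank(p) − rank(q): -2, 3, 0, 1, -2; Σd² = 18
ρ = 1 − 6Σd² / [n(n²−1)] = 1 − 6×18 / (5×24) = 1 − 108/120 ≈ 0.100

0.100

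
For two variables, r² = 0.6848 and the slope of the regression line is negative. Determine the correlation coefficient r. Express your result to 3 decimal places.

|r| = √0.6848 = 0.828
The association is negative, so r = −0.828.

-0.828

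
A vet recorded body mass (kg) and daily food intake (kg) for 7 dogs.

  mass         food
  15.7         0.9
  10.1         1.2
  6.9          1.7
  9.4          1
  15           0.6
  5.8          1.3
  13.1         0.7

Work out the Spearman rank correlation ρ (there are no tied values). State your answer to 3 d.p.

-0.821

Rank mass: 7, 4, 2, 3, 6, 1, 5
Rank food: 3, 5, 7, 4, 1, 6, 2
d = rank(mass) − rank(food): 4, -1, -5, -1, 5, -5, 3; Σd² = 102
ρ = 1 − 6Σd² / [n(n²−1)] = 1 − 6×102 / (7×48) = 1 − 612/336 ≈ -0.821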